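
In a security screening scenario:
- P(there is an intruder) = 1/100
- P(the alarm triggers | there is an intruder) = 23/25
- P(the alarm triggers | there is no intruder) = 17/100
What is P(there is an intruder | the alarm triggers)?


Using Bayes' theorem:
P(A|B) = P(B|A)·P(A) / P(B)

P(the alarm triggers) = 23/25 × 1/100 + 17/100 × 99/100
= 23/2500 + 1683/10000 = 71/400

P(there is an intruder|the alarm triggers) = (23/2500) / (71/400) = 92/1775

P(there is an intruder|the alarm triggers) = 92/1775 ≈ 5.18%


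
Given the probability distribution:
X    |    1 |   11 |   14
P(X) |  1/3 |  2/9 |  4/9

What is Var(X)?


E[X] = 9
E[X²] = 343/3
Var(X) = E[X²] - (E[X])² = 343/3 - 81 = 100/3

Var(X) = 100/3 ≈ 33.3333


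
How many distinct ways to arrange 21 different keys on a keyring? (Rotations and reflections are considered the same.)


Free circular arrangements: rotations and reflections both identified.
(n-1)!/2 = 20!/2 = 2432902008176640000/2 = 1216451004088320000

1216451004088320000


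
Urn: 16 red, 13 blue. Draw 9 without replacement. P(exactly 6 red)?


Hypergeometric: C(16,6)×C(13,3)/C(29,9)
= 8008×286/10015005 = 2288/10005

P(X=6) = 2288/10005 ≈ 22.87%


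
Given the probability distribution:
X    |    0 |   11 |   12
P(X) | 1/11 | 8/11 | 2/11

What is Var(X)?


E[X] = 112/11
E[X²] = 1256/11
Var(X) = E[X²] - (E[X])² = 1256/11 - 12544/121 = 1272/121

Var(X) = 1272/121 ≈ 10.5124


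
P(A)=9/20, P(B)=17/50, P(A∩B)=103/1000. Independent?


P(A)×P(B) = 153/1000
P(A∩B) = 103/1000
Not equal → NOT independent

No, not independent


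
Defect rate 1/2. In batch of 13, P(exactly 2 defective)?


Binomial: P(X=2) = C(13,2)×p^2×(1-p)^11
= 78 × 1/4 × 1/2048 = 39/4096

P(X=2) = 39/4096 ≈ 0.95%


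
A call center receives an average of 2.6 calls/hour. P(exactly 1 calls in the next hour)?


Poisson(λ=2.6): P(X=1) = e^(-λ)×λ^k/k!
= e^(-2.6) × 2.6^1 / 1!
≈ 0.07427357821 × 2.6 / 1 ≈ 0.193111

P(X=1) ≈ 0.193111 ≈ 19.31%


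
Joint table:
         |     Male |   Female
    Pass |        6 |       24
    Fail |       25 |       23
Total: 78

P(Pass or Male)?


P(Pass∨Male) = P(Pass) + P(Male) - P(Pass∧Male)
= (30 + 31 - 6)/78 = 55/78

P = 55/78 ≈ 70.51%


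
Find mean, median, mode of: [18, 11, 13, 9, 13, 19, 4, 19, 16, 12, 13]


Sorted: [4, 9, 11, 12, 13, 13, 13, 16, 18, 19, 19]
Mean = 147/11
Median = 13
Freq: {18: 1, 11: 1, 13: 3, 9: 1, 19: 2, 4: 1, 16: 1, 12: 1}
Mode: [13]

Mean=147/11, Median=13, Mode=13


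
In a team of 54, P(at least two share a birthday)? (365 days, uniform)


P(all different) = Π(365-i)/365 for i=0..53
= 0.016123
P(match) = 1 - 0.016123 = 0.983877

P ≈ 0.9839 ≈ 98.39%


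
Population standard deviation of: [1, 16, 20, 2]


Mean = 39/4
  (1-39/4)²=1225/16
  (16-39/4)²=625/16
  (20-39/4)²=1681/16
  (2-39/4)²=961/16
Σ(x-μ)² = 1123/4
σ² = (1123/4)/4 = 1123/16

σ = √(1123/16) ≈ 8.3778


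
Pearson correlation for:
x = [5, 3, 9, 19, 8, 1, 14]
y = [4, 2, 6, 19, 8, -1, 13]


n=7, Σx=59, Σy=51, Σxy=686, Σx²=737, Σy²=651
r = (7×686 - 59×51)/√((7×737 - 59²)(7×651 - 51²))
= 1793/√(1678×1956) = 1793/√3282168 ≈ 1793/1811.6755 ≈ 0.9897

r ≈ 0.9897


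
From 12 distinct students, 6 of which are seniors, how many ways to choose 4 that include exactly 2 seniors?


Choose 2 of the 6 seniors and 2 of the other 6 students:
C(6,2)×C(6,2) = 15×15 = 225

225


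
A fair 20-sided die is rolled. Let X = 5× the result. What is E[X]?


E[die] = (1+20)/2 = 21/2
E[X] = 5 × 21/2 = 105/2

E[X] = 105/2


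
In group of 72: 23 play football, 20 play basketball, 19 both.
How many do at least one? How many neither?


|A∪B| = 23+20-19 = 24
Neither = 72-24 = 48

At least one: 24; Neither: 48


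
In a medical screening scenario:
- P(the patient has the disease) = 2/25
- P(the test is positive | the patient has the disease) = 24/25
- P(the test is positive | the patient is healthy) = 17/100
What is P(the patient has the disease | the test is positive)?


Using Bayes' theorem:
P(A|B) = P(B|A)·P(A) / P(B)

P(the test is positive) = 24/25 × 2/25 + 17/100 × 23/25
= 48/625 + 391/2500 = 583/2500

P(the patient has the disease|the test is positive) = (48/625) / (583/2500) = 192/583

P(the patient has the disease|the test is positive) = 192/583 ≈ 32.93%


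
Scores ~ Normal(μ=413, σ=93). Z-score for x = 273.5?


z = (x - μ)/σ = (273.5 - 413)/93 = -1.5

z = -1.5


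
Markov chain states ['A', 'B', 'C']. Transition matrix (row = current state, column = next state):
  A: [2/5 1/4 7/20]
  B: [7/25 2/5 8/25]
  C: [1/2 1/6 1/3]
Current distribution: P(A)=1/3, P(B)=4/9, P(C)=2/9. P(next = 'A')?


P(next=A) = Σᵢ P(now=i)×P(i→A)
= 1/3×2/5 + 4/9×7/25 + 2/9×1/2
= 2/15 + 28/225 + 1/9 = 83/225

P = 83/225 ≈ 0.3689


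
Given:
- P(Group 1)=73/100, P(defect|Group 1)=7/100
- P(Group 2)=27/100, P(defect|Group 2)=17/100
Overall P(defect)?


P(B) = Σ P(B|Aᵢ)×P(Aᵢ)
  7/100×73/100 = 511/10000
  17/100×27/100 = 459/10000
Sum = 97/1000

P(defect) = 97/1000 ≈ 9.70%


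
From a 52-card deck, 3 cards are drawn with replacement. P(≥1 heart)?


P(not a heart) = 39/52 = 3/4
P(none in 3 draws) = (3/4)^3 = 27/64
P(≥1 heart) = 1 - 27/64 = 37/64

P = 37/64 ≈ 57.81%


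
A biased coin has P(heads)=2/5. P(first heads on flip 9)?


Geometric: P(X=9) = (1-p)^(k-1)×p = (3/5)^8×2/5 = 13122/1953125

P(X=9) = 13122/1953125 ≈ 0.67%


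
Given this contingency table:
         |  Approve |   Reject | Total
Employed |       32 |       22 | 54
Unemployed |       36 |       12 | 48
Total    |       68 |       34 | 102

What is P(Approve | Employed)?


P(Approve | Employed) = 32/(32+22) = 32/54 = 16/27

P(Approve|Employed) = 16/27 ≈ 59.26%


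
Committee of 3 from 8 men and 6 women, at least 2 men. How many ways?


Count by #men:
  2M,1W: C(8,2)×C(6,1)=168
  3M,0W: C(8,3)×C(6,0)=56
Total = 224

224


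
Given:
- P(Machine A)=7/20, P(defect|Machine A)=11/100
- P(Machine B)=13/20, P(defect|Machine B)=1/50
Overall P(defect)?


P(B) = Σ P(B|Aᵢ)×P(Aᵢ)
  11/100×7/20 = 77/2000
  1/50×13/20 = 13/1000
Sum = 103/2000

P(defect) = 103/2000 ≈ 5.15%


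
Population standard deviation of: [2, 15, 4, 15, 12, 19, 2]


Mean = 69/7
  (2-69/7)²=3025/49
  (15-69/7)²=1296/49
  (4-69/7)²=1681/49
  (15-69/7)²=1296/49
  (12-69/7)²=225/49
  (19-69/7)²=4096/49
  (2-69/7)²=3025/49
Σ(x-μ)² = 2092/7
σ² = (2092/7)/7 = 2092/49

σ = √(2092/49) ≈ 6.5341


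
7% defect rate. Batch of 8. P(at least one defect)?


P(all good) = (93/100)^8 = 5595818096650401/10000000000000000
P(≥1 defect) = 4404181903349599/10000000000000000

P = 4404181903349599/10000000000000000 ≈ 44.04%


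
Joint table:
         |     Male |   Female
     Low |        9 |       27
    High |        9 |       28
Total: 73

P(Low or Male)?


P(Low∨Male) = P(Low) + P(Male) - P(Low∧Male)
= (36 + 18 - 9)/73 = 45/73

P = 45/73 ≈ 61.64%


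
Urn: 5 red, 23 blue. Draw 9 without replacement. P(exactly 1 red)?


Hypergeometric: C(5,1)×C(23,8)/C(28,9)
= 5×490314/6906900 = 323/910

P(X=1) = 323/910 ≈ 35.49%


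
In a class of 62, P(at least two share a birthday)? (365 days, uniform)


P(all different) = Π(365-i)/365 for i=0..61
= 0.004090
P(match) = 1 - 0.004090 = 0.995910

P ≈ 0.9959 ≈ 99.59%


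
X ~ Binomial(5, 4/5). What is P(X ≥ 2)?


P(X ≥ 2) = Σ P(X=i) for i=2..5
P(X=2) = 32/625
P(X=3) = 128/625
P(X=4) = 256/625
P(X=5) = 1024/3125
Sum = 3104/3125

P(X ≥ 2) = 3104/3125 ≈ 99.33%


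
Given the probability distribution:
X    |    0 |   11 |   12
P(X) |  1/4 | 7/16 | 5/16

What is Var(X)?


E[X] = 137/16
E[X²] = 1567/16
Var(X) = E[X²] - (E[X])² = 1567/16 - 18769/256 = 6303/256

Var(X) = 6303/256 ≈ 24.6211


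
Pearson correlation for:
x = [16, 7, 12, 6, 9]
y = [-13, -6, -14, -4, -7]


n=5, Σx=50, Σy=-44, Σxy=-505, Σx²=566, Σy²=466
r = (5×(-505) - 50×(-44))/√((5×566 - 50²)(5×466 - (-44)²))
= -325/√(330×394) = -325/√130020 ≈ -325/360.5829 ≈ -0.9013

r ≈ -0.9013


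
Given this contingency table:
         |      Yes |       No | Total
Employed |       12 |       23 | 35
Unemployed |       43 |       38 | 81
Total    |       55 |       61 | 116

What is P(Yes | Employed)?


P(Yes | Employed) = 12/(12+23) = 12/35

P(Yes|Employed) = 12/35 ≈ 34.29%


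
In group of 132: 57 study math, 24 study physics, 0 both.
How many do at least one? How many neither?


|A∪B| = 57+24-0 = 81
Neither = 132-81 = 51

At least one: 81; Neither: 51


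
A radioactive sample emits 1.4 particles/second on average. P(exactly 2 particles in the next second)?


Poisson(λ=1.4): P(X=2) = e^(-λ)×λ^k/k!
= e^(-1.4) × 1.4^2 / 2!
≈ 0.2465969639 × 1.96 / 2 ≈ 0.241665

P(X=2) ≈ 0.241665 ≈ 24.17%


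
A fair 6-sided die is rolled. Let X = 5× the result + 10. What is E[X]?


E[die] = (1+6)/2 = 7/2
E[X] = 5×7/2 + 10 = 55/2

E[X] = 55/2


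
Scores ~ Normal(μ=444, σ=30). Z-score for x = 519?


z = (x - μ)/σ = (519 - 444)/30 = 2.5

z = 2.5


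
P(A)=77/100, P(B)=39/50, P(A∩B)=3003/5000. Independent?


P(A)×P(B) = 3003/5000
P(A∩B) = 3003/5000
Equal ✓ → Independent

Yes, independent


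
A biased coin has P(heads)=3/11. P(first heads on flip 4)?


Geometric: P(X=4) = (1-p)^(k-1)×p = (8/11)^3×3/11 = 1536/14641

P(X=4) = 1536/14641 ≈ 10.49%


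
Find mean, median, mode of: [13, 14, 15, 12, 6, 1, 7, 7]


Sorted: [1, 6, 7, 7, 12, 13, 14, 15]
Mean = 75/8
Median = 19/2
Freq: {13: 1, 14: 1, 15: 1, 12: 1, 6: 1, 1: 1, 7: 2}
Mode: [7]

Mean=75/8, Median=19/2, Mode=7


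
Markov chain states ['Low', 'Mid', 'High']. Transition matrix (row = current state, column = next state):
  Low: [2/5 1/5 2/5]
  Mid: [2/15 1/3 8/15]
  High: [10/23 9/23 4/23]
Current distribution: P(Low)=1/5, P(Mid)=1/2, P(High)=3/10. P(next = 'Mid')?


P(next=Mid) = Σᵢ P(now=i)×P(i→Mid)
= 1/5×1/5 + 1/2×1/3 + 3/10×9/23
= 1/25 + 1/6 + 27/230 = 559/1725

P = 559/1725 ≈ 0.3241


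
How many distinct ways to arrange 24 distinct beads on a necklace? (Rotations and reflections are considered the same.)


Free circular arrangements: rotations and reflections both identified.
(n-1)!/2 = 23!/2 = 25852016738884976640000/2 = 12926008369442488320000

12926008369442488320000


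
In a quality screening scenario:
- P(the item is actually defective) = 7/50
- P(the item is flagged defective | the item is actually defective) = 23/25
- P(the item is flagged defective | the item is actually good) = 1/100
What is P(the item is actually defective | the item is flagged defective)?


Using Bayes' theorem:
P(A|B) = P(B|A)·P(A) / P(B)

P(the item is flagged defective) = 23/25 × 7/50 + 1/100 × 43/50
= 161/1250 + 43/5000 = 687/5000

P(the item is actually defective|the item is flagged defective) = (161/1250) / (687/5000) = 644/687

P(the item is actually defective|the item is flagged defective) = 644/687 ≈ 93.74%


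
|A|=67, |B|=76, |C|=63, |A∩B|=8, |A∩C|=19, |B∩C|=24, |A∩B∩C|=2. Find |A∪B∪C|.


|A∪B∪C| = 67+76+63-8-19-24+2 = 157

|A∪B∪C| = 157


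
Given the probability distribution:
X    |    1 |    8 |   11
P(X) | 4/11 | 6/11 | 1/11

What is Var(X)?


E[X] = 63/11
E[X²] = 509/11
Var(X) = E[X²] - (E[X])² = 509/11 - 3969/121 = 1630/121

Var(X) = 1630/121 ≈ 13.4711


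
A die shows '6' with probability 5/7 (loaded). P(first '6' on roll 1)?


Geometric: P(X=1) = (1-p)^(k-1)×p = (2/7)^0×5/7 = 5/7

P(X=1) = 5/7 ≈ 71.43%


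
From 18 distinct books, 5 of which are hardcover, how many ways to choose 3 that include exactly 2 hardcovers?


Choose 2 of the 5 hardcovers and 1 of the other 13 books:
C(5,2)×C(13,1) = 10×13 = 130

130


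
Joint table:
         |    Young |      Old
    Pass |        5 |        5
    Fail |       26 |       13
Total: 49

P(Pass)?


P(Pass) = (5+5)/49 = 10/49

P(Pass) = 10/49 ≈ 20.41%


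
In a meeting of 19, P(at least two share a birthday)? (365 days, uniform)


P(all different) = Π(365-i)/365 for i=0..18
= 0.620881
P(match) = 1 - 0.620881 = 0.379119

P ≈ 0.3791 ≈ 37.91%


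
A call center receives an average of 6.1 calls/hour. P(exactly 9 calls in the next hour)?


Poisson(λ=6.1): P(X=9) = e^(-λ)×λ^k/k!
= e^(-6.1) × 6.1^9 / 9!
≈ 0.002242867719 × 11694146.0928 / 362880 ≈ 0.072279

P(X=9) ≈ 0.072279 ≈ 7.23%


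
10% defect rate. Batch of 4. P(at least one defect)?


P(all good) = (9/10)^4 = 6561/10000
P(≥1 defect) = 3439/10000

P = 3439/10000 ≈ 34.39%


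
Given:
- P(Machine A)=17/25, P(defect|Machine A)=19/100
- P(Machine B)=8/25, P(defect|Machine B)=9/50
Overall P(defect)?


P(B) = Σ P(B|Aᵢ)×P(Aᵢ)
  19/100×17/25 = 323/2500
  9/50×8/25 = 36/625
Sum = 467/2500

P(defect) = 467/2500 ≈ 18.68%


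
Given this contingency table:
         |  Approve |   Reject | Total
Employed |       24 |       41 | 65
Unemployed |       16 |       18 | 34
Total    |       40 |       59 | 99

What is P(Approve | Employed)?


P(Approve | Employed) = 24/(24+41) = 24/65

P(Approve|Employed) = 24/65 ≈ 36.92%


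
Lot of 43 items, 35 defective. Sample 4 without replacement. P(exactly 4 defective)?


Hypergeometric: C(35,4)×C(8,0)/C(43,4)
= 52360×1/123410 = 748/1763

P(X=4) = 748/1763 ≈ 42.43%


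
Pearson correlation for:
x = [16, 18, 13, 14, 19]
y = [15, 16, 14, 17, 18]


n=5, Σx=80, Σy=80, Σxy=1290, Σx²=1306, Σy²=1290
r = (5×1290 - 80×80)/√((5×1306 - 80²)(5×1290 - 80²))
= 50/√(130×50) = 50/√6500 ≈ 50/80.6226 ≈ 0.6202

r ≈ 0.6202


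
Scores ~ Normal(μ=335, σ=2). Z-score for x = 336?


z = (x - μ)/σ = (336 - 335)/2 = 0.5

z = 0.5


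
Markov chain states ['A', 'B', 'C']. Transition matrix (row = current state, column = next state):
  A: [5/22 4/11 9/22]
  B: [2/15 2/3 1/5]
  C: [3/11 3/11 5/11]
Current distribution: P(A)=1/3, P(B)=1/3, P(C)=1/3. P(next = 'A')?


P(next=A) = Σᵢ P(now=i)×P(i→A)
= 1/3×5/22 + 1/3×2/15 + 1/3×3/11
= 5/66 + 2/45 + 1/11 = 19/90

P = 19/90 ≈ 0.2111


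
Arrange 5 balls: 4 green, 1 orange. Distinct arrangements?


5!/(4!×1!) = 5

5


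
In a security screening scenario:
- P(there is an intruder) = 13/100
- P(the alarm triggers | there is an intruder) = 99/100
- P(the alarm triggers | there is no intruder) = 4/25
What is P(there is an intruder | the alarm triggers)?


Using Bayes' theorem:
P(A|B) = P(B|A)·P(A) / P(B)

P(the alarm triggers) = 99/100 × 13/100 + 4/25 × 87/100
= 1287/10000 + 87/625 = 2679/10000

P(there is an intruder|the alarm triggers) = (1287/10000) / (2679/10000) = 429/893

P(there is an intruder|the alarm triggers) = 429/893 ≈ 48.04%


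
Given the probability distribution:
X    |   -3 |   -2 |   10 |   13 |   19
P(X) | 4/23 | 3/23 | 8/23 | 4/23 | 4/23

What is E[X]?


E[X] = Σ x·P(X=x)
= (-3)×(4/23) + (-2)×(3/23) + (10)×(8/23) + (13)×(4/23) + (19)×(4/23)
= 190/23

E[X] = 190/23


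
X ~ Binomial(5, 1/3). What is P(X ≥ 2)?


P(X ≥ 2) = Σ P(X=i) for i=2..5
P(X=2) = 80/243
P(X=3) = 40/243
P(X=4) = 10/243
P(X=5) = 1/243
Sum = 131/243

P(X ≥ 2) = 131/243 ≈ 53.91%


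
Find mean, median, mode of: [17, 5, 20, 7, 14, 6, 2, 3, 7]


Sorted: [2, 3, 5, 6, 7, 7, 14, 17, 20]
Mean = 81/9 = 9
Median = 7
Freq: {17: 1, 5: 1, 20: 1, 7: 2, 14: 1, 6: 1, 2: 1, 3: 1}
Mode: [7]

Mean=9, Median=7, Mode=7


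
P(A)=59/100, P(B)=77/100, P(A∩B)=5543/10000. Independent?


P(A)×P(B) = 4543/10000
P(A∩B) = 5543/10000
Not equal → NOT independent

No, not independent


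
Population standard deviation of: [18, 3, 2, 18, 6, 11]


Mean = 58/6 = 29/3
  (18-29/3)²=625/9
  (3-29/3)²=400/9
  (2-29/3)²=529/9
  (18-29/3)²=625/9
  (6-29/3)²=121/9
  (11-29/3)²=16/9
Σ(x-μ)² = 772/3
σ² = (772/3)/6 = 386/9

σ = √(386/9) ≈ 6.5490


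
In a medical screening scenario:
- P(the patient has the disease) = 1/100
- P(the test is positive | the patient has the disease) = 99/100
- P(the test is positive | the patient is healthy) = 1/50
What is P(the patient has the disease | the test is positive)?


Using Bayes' theorem:
P(A|B) = P(B|A)·P(A) / P(B)

P(the test is positive) = 99/100 × 1/100 + 1/50 × 99/100
= 99/10000 + 99/5000 = 297/10000

P(the patient has the disease|the test is positive) = (99/10000) / (297/10000) = 1/3

P(the patient has the disease|the test is positive) = 1/3 ≈ 33.33%


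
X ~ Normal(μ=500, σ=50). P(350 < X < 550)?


z₁=(350-500)/50=-3.0, z₂=(550-500)/50=1.0
P = Φ(1.0) - Φ(-3.0) = 0.841345 - 0.001350 = 0.839995 ≈ 0.8400

P(350 < X < 550) ≈ 0.8400


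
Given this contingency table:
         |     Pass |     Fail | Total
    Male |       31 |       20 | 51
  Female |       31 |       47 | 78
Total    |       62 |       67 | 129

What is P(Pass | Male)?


P(Pass | Male) = 31/(31+20) = 31/51

P(Pass|Male) = 31/51 ≈ 60.78%


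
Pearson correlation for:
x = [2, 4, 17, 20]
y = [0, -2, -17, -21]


n=4, Σx=43, Σy=-40, Σxy=-717, Σx²=709, Σy²=734
r = (4×(-717) - 43×(-40))/√((4×709 - 43²)(4×734 - (-40)²))
= -1148/√(987×1336) = -1148/√1318632 ≈ -1148/1148.3170 ≈ -0.9997

r ≈ -0.9997


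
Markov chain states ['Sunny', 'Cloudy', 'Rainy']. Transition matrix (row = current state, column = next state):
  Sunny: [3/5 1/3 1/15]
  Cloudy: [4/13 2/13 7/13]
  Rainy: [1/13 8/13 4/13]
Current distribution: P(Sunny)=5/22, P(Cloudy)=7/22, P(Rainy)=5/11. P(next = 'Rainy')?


P(next=Rainy) = Σᵢ P(now=i)×P(i→Rainy)
= 5/22×1/15 + 7/22×7/13 + 5/11×4/13
= 1/66 + 49/286 + 20/143 = 140/429

P = 140/429 ≈ 0.3263


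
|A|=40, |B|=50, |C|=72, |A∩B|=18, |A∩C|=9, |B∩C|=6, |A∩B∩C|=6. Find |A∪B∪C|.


|A∪B∪C| = 40+50+72-18-9-6+6 = 135

|A∪B∪C| = 135


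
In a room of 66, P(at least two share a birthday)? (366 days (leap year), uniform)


P(all different) = Π(366-i)/366 for i=0..65
= 0.001939
P(match) = 1 - 0.001939 = 0.998061

P ≈ 0.9981 ≈ 99.81%


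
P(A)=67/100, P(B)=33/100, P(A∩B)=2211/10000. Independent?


P(A)×P(B) = 2211/10000
P(A∩B) = 2211/10000
Equal ✓ → Independent

Yes, independent


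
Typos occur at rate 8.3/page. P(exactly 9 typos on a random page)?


Poisson(λ=8.3): P(X=9) = e^(-λ)×λ^k/k!
= e^(-8.3) × 8.3^9 / 9!
≈ 0.0002485168271 × 186940255.268 / 362880 ≈ 0.128025

P(X=9) ≈ 0.128025 ≈ 12.80%


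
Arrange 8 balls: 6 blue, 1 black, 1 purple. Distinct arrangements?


8!/(6!×1!×1!) = 56

56


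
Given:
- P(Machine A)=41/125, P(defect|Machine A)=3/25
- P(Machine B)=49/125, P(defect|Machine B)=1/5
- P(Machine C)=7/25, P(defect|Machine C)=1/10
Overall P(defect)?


P(B) = Σ P(B|Aᵢ)×P(Aᵢ)
  3/25×41/125 = 123/3125
  1/5×49/125 = 49/625
  1/10×7/25 = 7/250
Sum = 911/6250

P(defect) = 911/6250 ≈ 14.58%


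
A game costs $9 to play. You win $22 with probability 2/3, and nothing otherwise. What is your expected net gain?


E[gain] = (22-9)×2/3 + (-9)×1/3
= 26/3 - 3 = 17/3

Expected net gain = $17/3 ≈ $5.67


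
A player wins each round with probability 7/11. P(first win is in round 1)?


Geometric: P(X=1) = (1-p)^(k-1)×p = (4/11)^0×7/11 = 7/11

P(X=1) = 7/11 ≈ 63.64%


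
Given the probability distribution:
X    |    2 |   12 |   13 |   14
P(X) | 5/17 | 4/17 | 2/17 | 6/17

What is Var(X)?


E[X] = 168/17
E[X²] = 2110/17
Var(X) = E[X²] - (E[X])² = 2110/17 - 28224/289 = 7646/289

Var(X) = 7646/289 ≈ 26.4567


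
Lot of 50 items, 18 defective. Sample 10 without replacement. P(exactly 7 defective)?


Hypergeometric: C(18,7)×C(32,3)/C(50,10)
= 31824×4960/10272278170 = 15784704/1027227817

P(X=7) = 15784704/1027227817 ≈ 1.54%


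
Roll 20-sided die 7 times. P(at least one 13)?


P(no 13)^7 = (19/20)^7 = 893871739/1280000000
P(≥1) = 1 - 893871739/1280000000 = 386128261/1280000000

P = 386128261/1280000000 ≈ 30.17%


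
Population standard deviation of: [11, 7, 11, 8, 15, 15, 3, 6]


Mean = 76/8 = 19/2
  (11-19/2)²=9/4
  (7-19/2)²=25/4
  (11-19/2)²=9/4
  (8-19/2)²=9/4
  (15-19/2)²=121/4
  (15-19/2)²=121/4
  (3-19/2)²=169/4
  (6-19/2)²=49/4
Σ(x-μ)² = 128
σ² = 128/8 = 16

σ = √(16) ≈ 4.0000


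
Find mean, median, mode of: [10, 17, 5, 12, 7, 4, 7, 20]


Sorted: [4, 5, 7, 7, 10, 12, 17, 20]
Mean = 82/8 = 41/4
Median = 17/2
Freq: {10: 1, 17: 1, 5: 1, 12: 1, 7: 2, 4: 1, 20: 1}
Mode: [7]

Mean=41/4, Median=17/2, Mode=7


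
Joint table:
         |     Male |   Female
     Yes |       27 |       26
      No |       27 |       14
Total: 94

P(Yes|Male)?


P(Yes|Male) = 27/(27+27) = 27/54 = 1/2

P = 1/2 ≈ 50.00%


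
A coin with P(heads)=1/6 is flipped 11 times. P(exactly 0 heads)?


Binomial: P(X=0) = C(11,0)×p^0×(1-p)^11
= 1 × 1 × 48828125/362797056 = 48828125/362797056

P(X=0) = 48828125/362797056 ≈ 13.46%


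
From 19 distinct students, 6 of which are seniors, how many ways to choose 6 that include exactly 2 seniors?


Choose 2 of the 6 seniors and 4 of the other 13 students:
C(6,2)×C(13,4) = 15×715 = 10725

10725


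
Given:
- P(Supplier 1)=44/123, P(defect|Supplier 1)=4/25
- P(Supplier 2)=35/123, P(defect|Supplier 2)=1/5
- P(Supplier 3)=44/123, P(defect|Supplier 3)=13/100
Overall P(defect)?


P(B) = Σ P(B|Aᵢ)×P(Aᵢ)
  4/25×44/123 = 176/3075
  1/5×35/123 = 7/123
  13/100×44/123 = 143/3075
Sum = 494/3075

P(defect) = 494/3075 ≈ 16.07%


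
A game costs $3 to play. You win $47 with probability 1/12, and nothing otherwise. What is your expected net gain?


E[gain] = (47-3)×1/12 + (-3)×11/12
= 11/3 - 11/4 = 11/12

Expected net gain = $11/12 ≈ $0.92


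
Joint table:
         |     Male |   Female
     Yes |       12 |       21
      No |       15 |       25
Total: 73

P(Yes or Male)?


P(Yes∨Male) = P(Yes) + P(Male) - P(Yes∧Male)
= (33 + 27 - 12)/73 = 48/73

P = 48/73 ≈ 65.75%


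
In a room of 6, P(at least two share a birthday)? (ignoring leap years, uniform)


P(all different) = Π(365-i)/365 for i=0..5
= 0.959538
P(match) = 1 - 0.959538 = 0.040462

P ≈ 0.0405 ≈ 4.05%


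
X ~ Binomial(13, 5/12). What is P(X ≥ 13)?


P(X ≥ 13) = Σ P(X=i) for i=13..13
P(X=13) = 1220703125/106993205379072
Sum = 1220703125/106993205379072

P(X ≥ 13) = 1220703125/106993205379072 ≈ 0.00%


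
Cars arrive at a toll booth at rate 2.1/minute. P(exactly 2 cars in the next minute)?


Poisson(λ=2.1): P(X=2) = e^(-λ)×λ^k/k!
= e^(-2.1) × 2.1^2 / 2!
≈ 0.1224564283 × 4.41 / 2 ≈ 0.270016

P(X=2) ≈ 0.270016 ≈ 27.00%


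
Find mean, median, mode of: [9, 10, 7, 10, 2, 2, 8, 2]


Sorted: [2, 2, 2, 7, 8, 9, 10, 10]
Mean = 50/8 = 25/4
Median = 15/2
Freq: {9: 1, 10: 2, 7: 1, 2: 3, 8: 1}
Mode: [2]

Mean=25/4, Median=15/2, Mode=2


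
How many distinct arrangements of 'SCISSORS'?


Letters: 8, freq: {'S': 4, 'C': 1, 'I': 1, 'O': 1, 'R': 1}
8!/(4!×1!×1!×1!×1!) = 40320/24 = 1680

1680


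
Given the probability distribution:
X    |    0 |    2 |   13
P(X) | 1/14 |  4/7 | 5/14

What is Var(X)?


E[X] = 81/14
E[X²] = 877/14
Var(X) = E[X²] - (E[X])² = 877/14 - 6561/196 = 5717/196

Var(X) = 5717/196 ≈ 29.1684


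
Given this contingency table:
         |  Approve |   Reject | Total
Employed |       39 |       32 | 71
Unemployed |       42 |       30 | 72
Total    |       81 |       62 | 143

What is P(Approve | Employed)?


P(Approve | Employed) = 39/(39+32) = 39/71

P(Approve|Employed) = 39/71 ≈ 54.93%


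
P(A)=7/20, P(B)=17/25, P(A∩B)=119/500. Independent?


P(A)×P(B) = 119/500
P(A∩B) = 119/500
Equal ✓ → Independent

Yes, independent


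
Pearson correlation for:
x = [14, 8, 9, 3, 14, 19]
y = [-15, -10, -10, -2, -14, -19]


n=6, Σx=67, Σy=-70, Σxy=-943, Σx²=907, Σy²=986
r = (6×(-943) - 67×(-70))/√((6×907 - 67²)(6×986 - (-70)²))
= -968/√(953×1016) = -968/√968248 ≈ -968/983.9959 ≈ -0.9837

r ≈ -0.9837


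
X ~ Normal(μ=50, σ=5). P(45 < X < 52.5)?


z₁=(45-50)/5=-1.0, z₂=(52.5-50)/5=0.5
P = Φ(0.5) - Φ(-1.0) = 0.691462 - 0.158655 = 0.532807 ≈ 0.5328

P(45 < X < 52.5) ≈ 0.5328


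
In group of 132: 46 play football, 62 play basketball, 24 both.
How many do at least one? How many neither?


|A∪B| = 46+62-24 = 84
Neither = 132-84 = 48

At least one: 84; Neither: 48


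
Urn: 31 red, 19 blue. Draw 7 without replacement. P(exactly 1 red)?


Hypergeometric: C(31,1)×C(19,6)/C(50,7)
= 31×27132/99884400 = 10013/1189100

P(X=1) = 10013/1189100 ≈ 0.84%


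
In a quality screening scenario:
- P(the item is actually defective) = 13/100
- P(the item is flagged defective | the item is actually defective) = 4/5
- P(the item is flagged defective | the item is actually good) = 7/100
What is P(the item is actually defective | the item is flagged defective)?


Using Bayes' theorem:
P(A|B) = P(B|A)·P(A) / P(B)

P(the item is flagged defective) = 4/5 × 13/100 + 7/100 × 87/100
= 13/125 + 609/10000 = 1649/10000

P(the item is actually defective|the item is flagged defective) = (13/125) / (1649/10000) = 1040/1649

P(the item is actually defective|the item is flagged defective) = 1040/1649 ≈ 63.07%


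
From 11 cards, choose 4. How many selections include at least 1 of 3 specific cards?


Complement: C(11,4) - C(8,4) = 330 - 70 = 260

260


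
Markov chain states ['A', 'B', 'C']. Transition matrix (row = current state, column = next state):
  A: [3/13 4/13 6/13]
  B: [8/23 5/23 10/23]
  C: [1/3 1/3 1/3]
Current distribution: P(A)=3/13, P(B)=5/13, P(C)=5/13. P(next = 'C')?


P(next=C) = Σᵢ P(now=i)×P(i→C)
= 3/13×6/13 + 5/13×10/23 + 5/13×1/3
= 18/169 + 50/299 + 5/39 = 4687/11661

P = 4687/11661 ≈ 0.4019


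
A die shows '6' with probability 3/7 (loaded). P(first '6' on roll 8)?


Geometric: P(X=8) = (1-p)^(k-1)×p = (4/7)^7×3/7 = 49152/5764801

P(X=8) = 49152/5764801 ≈ 0.85%


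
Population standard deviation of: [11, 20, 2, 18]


Mean = 51/4
  (11-51/4)²=49/16
  (20-51/4)²=841/16
  (2-51/4)²=1849/16
  (18-51/4)²=441/16
Σ(x-μ)² = 795/4
σ² = (795/4)/4 = 795/16

σ = √(795/16) ≈ 7.0489


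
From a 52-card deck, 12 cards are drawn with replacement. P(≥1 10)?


P(not a 10) = 48/52 = 12/13
P(none in 12 draws) = (12/13)^12 = 8916100448256/23298085122481
P(≥1 10) = 1 - 8916100448256/23298085122481 = 14381984674225/23298085122481

P = 14381984674225/23298085122481 ≈ 61.73%


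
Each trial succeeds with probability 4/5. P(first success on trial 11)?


Geometric: P(X=11) = (1-p)^(k-1)×p = (1/5)^10×4/5 = 4/48828125

P(X=11) = 4/48828125 ≈ 0.00%


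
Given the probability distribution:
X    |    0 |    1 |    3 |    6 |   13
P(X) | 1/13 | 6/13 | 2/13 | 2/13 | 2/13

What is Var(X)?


E[X] = 50/13
E[X²] = 434/13
Var(X) = E[X²] - (E[X])² = 434/13 - 2500/169 = 3142/169

Var(X) = 3142/169 ≈ 18.5917


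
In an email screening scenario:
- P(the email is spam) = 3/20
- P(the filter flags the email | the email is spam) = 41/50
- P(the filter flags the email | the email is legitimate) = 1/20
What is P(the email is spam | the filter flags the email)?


Using Bayes' theorem:
P(A|B) = P(B|A)·P(A) / P(B)

P(the filter flags the email) = 41/50 × 3/20 + 1/20 × 17/20
= 123/1000 + 17/400 = 331/2000

P(the email is spam|the filter flags the email) = (123/1000) / (331/2000) = 246/331

P(the email is spam|the filter flags the email) = 246/331 ≈ 74.32%


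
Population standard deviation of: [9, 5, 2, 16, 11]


Mean = 43/5
  (9-43/5)²=4/25
  (5-43/5)²=324/25
  (2-43/5)²=1089/25
  (16-43/5)²=1369/25
  (11-43/5)²=144/25
Σ(x-μ)² = 586/5
σ² = (586/5)/5 = 586/25

σ = √(586/25) ≈ 4.8415


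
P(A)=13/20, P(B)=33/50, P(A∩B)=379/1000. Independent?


P(A)×P(B) = 429/1000
P(A∩B) = 379/1000
Not equal → NOT independent

No, not independent


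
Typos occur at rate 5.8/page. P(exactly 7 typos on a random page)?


Poisson(λ=5.8): P(X=7) = e^(-λ)×λ^k/k!
= e^(-5.8) × 5.8^7 / 7!
≈ 0.003027554745 × 220798.416755 / 5040 ≈ 0.132635

P(X=7) ≈ 0.132635 ≈ 13.26%


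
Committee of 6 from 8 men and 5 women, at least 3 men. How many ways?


Count by #men:
  3M,3W: C(8,3)×C(5,3)=560
  4M,2W: C(8,4)×C(5,2)=700
  5M,1W: C(8,5)×C(5,1)=280
  6M,0W: C(8,6)×C(5,0)=28
Total = 1568

1568


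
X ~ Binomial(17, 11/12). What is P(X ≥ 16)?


P(X ≥ 16) = Σ P(X=i) for i=16..17
P(X=16) = 781145407680726737/2218611106740436992
P(X=17) = 505447028499293771/2218611106740436992
Sum = 321648109045005127/554652776685109248

P(X ≥ 16) = 321648109045005127/554652776685109248 ≈ 57.99%


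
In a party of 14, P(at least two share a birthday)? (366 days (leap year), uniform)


P(all different) = Π(366-i)/366 for i=0..13
= 0.777440
P(match) = 1 - 0.777440 = 0.222560

P ≈ 0.2226 ≈ 22.26%


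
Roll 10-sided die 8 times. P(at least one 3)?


P(no 3)^8 = (9/10)^8 = 43046721/100000000
P(≥1) = 1 - 43046721/100000000 = 56953279/100000000

P = 56953279/100000000 ≈ 56.95%


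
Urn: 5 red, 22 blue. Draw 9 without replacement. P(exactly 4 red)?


Hypergeometric: C(5,4)×C(22,5)/C(27,9)
= 5×26334/4686825 = 42/1495

P(X=4) = 42/1495 ≈ 2.81%


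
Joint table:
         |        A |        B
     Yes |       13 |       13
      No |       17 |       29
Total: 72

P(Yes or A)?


P(Yes∨A) = P(Yes) + P(A) - P(Yes∧A)
= (26 + 30 - 13)/72 = 43/72

P = 43/72 ≈ 59.72%


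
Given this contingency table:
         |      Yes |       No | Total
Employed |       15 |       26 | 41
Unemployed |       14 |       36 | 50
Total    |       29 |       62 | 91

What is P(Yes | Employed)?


P(Yes | Employed) = 15/(15+26) = 15/41

P(Yes|Employed) = 15/41 ≈ 36.59%


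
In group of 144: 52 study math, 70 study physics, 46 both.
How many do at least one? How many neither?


|A∪B| = 52+70-46 = 76
Neither = 144-76 = 68

At least one: 76; Neither: 68


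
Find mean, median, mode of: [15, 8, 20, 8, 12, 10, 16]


Sorted: [8, 8, 10, 12, 15, 16, 20]
Mean = 89/7
Median = 12
Freq: {15: 1, 8: 2, 20: 1, 12: 1, 10: 1, 16: 1}
Mode: [8]

Mean=89/7, Median=12, Mode=8


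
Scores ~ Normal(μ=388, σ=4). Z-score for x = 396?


z = (x - μ)/σ = (396 - 388)/4 = 2.0

z = 2.0


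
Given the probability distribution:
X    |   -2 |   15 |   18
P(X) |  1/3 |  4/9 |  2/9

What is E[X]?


E[X] = Σ x·P(X=x)
= (-2)×(1/3) + (15)×(4/9) + (18)×(2/9)
= 10

E[X] = 10


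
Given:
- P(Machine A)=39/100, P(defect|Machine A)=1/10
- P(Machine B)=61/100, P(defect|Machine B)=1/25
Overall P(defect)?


P(B) = Σ P(B|Aᵢ)×P(Aᵢ)
  1/10×39/100 = 39/1000
  1/25×61/100 = 61/2500
Sum = 317/5000

P(defect) = 317/5000 ≈ 6.34%


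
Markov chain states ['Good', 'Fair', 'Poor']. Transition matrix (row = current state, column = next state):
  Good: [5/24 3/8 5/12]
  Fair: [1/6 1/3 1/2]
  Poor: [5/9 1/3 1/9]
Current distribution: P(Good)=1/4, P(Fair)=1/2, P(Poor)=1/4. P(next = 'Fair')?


P(next=Fair) = Σᵢ P(now=i)×P(i→Fair)
= 1/4×3/8 + 1/2×1/3 + 1/4×1/3
= 3/32 + 1/6 + 1/12 = 11/32

P = 11/32 ≈ 0.3438


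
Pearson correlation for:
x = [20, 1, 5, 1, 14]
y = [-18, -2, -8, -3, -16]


n=5, Σx=41, Σy=-47, Σxy=-629, Σx²=623, Σy²=657
r = (5×(-629) - 41×(-47))/√((5×623 - 41²)(5×657 - (-47)²))
= -1218/√(1434×1076) = -1218/√1542984 ≈ -1218/1242.1691 ≈ -0.9805

r ≈ -0.9805


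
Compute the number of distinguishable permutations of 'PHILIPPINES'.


Letters: 11, freq: {'P': 3, 'H': 1, 'I': 3, 'L': 1, 'N': 1, 'E': 1, 'S': 1}
11!/(3!×1!×3!×1!×1!×1!×1!) = 39916800/36 = 1108800

1108800


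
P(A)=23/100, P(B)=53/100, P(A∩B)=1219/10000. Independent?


P(A)×P(B) = 1219/10000
P(A∩B) = 1219/10000
Equal ✓ → Independent

Yes, independent


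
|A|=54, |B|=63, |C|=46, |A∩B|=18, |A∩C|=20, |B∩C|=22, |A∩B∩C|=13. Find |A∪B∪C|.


|A∪B∪C| = 54+63+46-18-20-22+13 = 116

|A∪B∪C| = 116


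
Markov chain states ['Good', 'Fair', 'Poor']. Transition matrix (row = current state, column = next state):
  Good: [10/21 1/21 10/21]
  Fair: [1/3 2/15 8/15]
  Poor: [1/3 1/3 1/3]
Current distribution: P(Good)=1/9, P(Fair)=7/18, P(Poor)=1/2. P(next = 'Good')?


P(next=Good) = Σᵢ P(now=i)×P(i→Good)
= 1/9×10/21 + 7/18×1/3 + 1/2×1/3
= 10/189 + 7/54 + 1/6 = 22/63

P = 22/63 ≈ 0.3492


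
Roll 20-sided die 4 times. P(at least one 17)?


P(no 17)^4 = (19/20)^4 = 130321/160000
P(≥1) = 1 - 130321/160000 = 29679/160000

P = 29679/160000 ≈ 18.55%


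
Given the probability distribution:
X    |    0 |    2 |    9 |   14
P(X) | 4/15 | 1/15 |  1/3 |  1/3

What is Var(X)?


E[X] = 39/5
E[X²] = 463/5
Var(X) = E[X²] - (E[X])² = 463/5 - 1521/25 = 794/25

Var(X) = 794/25 ≈ 31.7600


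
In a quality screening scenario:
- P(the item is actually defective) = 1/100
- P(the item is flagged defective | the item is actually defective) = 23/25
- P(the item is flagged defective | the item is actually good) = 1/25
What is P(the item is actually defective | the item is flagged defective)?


Using Bayes' theorem:
P(A|B) = P(B|A)·P(A) / P(B)

P(the item is flagged defective) = 23/25 × 1/100 + 1/25 × 99/100
= 23/2500 + 99/2500 = 61/1250

P(the item is actually defective|the item is flagged defective) = (23/2500) / (61/1250) = 23/122

P(the item is actually defective|the item is flagged defective) = 23/122 ≈ 18.85%


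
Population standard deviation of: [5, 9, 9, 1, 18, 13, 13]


Mean = 68/7
  (5-68/7)²=1089/49
  (9-68/7)²=25/49
  (9-68/7)²=25/49
  (1-68/7)²=3721/49
  (18-68/7)²=3364/49
  (13-68/7)²=529/49
  (13-68/7)²=529/49
Σ(x-μ)² = 1326/7
σ² = (1326/7)/7 = 1326/49

σ = √(1326/49) ≈ 5.2020


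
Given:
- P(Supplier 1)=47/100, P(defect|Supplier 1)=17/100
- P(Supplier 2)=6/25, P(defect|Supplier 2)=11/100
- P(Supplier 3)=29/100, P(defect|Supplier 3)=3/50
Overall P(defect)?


P(B) = Σ P(B|Aᵢ)×P(Aᵢ)
  17/100×47/100 = 799/10000
  11/100×6/25 = 33/1250
  3/50×29/100 = 87/5000
Sum = 1237/10000

P(defect) = 1237/10000 ≈ 12.37%


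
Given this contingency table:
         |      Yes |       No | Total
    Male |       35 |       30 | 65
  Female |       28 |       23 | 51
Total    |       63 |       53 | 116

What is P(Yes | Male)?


P(Yes | Male) = 35/(35+30) = 35/65 = 7/13

P(Yes|Male) = 7/13 ≈ 53.85%


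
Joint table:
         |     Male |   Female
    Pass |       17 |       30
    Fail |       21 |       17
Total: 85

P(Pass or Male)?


P(Pass∨Male) = P(Pass) + P(Male) - P(Pass∧Male)
= (47 + 38 - 17)/85 = 68/85 = 4/5

P = 4/5 ≈ 80.00%


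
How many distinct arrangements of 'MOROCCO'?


Letters: 7, freq: {'M': 1, 'O': 3, 'R': 1, 'C': 2}
7!/(1!×3!×1!×2!) = 5040/12 = 420

420


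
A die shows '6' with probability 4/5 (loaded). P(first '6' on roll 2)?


Geometric: P(X=2) = (1-p)^(k-1)×p = (1/5)^1×4/5 = 4/25

P(X=2) = 4/25 ≈ 16.00%


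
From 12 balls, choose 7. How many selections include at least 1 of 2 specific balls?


Complement: C(12,7) - C(10,7) = 792 - 120 = 672

672


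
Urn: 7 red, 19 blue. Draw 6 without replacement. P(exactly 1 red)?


Hypergeometric: C(7,1)×C(19,5)/C(26,6)
= 7×11628/230230 = 5814/16445

P(X=1) = 5814/16445 ≈ 35.35%


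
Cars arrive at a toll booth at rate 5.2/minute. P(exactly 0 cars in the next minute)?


Poisson(λ=5.2): P(X=0) = e^(-λ)×λ^k/k!
= e^(-5.2) × 5.2^0 / 0!
≈ 0.005516564421 × 1 / 1 ≈ 0.005517

P(X=0) ≈ 0.005517 ≈ 0.55%


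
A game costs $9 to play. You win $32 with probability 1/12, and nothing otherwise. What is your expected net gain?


E[gain] = (32-9)×1/12 + (-9)×11/12
= 23/12 - 33/4 = -19/3

Expected net gain = $-19/3 ≈ $-6.33


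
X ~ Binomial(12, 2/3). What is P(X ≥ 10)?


P(X ≥ 10) = Σ P(X=i) for i=10..12
P(X=10) = 22528/177147
P(X=11) = 8192/177147
P(X=12) = 4096/531441
Sum = 96256/531441

P(X ≥ 10) = 96256/531441 ≈ 18.11%


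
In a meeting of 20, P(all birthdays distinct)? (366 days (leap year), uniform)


P(all different) = Π(366-i)/366 for i=0..19
= (366/366)×(365/366)×...×(347/366)
= 0.589430

P ≈ 0.5894 ≈ 58.94%


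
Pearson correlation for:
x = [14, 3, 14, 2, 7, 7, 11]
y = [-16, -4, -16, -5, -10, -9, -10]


n=7, Σx=58, Σy=-70, Σxy=-713, Σx²=624, Σy²=834
r = (7×(-713) - 58×(-70))/√((7×624 - 58²)(7×834 - (-70)²))
= -931/√(1004×938) = -931/√941752 ≈ -931/970.4391 ≈ -0.9594

r ≈ -0.9594


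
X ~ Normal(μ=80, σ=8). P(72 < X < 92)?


z₁=(72-80)/8=-1.0, z₂=(92-80)/8=1.5
P = Φ(1.5) - Φ(-1.0) = 0.933193 - 0.158655 = 0.774538 ≈ 0.7745

P(72 < X < 92) ≈ 0.7745


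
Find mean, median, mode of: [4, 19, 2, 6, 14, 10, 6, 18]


Sorted: [2, 4, 6, 6, 10, 14, 18, 19]
Mean = 79/8
Median = 8
Freq: {4: 1, 19: 1, 2: 1, 6: 2, 14: 1, 10: 1, 18: 1}
Mode: [6]

Mean=79/8, Median=8, Mode=6


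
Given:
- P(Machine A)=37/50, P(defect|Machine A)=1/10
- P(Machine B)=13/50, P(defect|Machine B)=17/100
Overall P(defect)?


P(B) = Σ P(B|Aᵢ)×P(Aᵢ)
  1/10×37/50 = 37/500
  17/100×13/50 = 221/5000
Sum = 591/5000

P(defect) = 591/5000 ≈ 11.82%


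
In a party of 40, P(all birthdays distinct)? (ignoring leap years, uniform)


P(all different) = Π(365-i)/365 for i=0..39
= (365/365)×(364/365)×...×(326/365)
= 0.108768

P ≈ 0.1088 ≈ 10.88%


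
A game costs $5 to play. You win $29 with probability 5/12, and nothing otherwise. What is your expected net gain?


E[gain] = (29-5)×5/12 + (-5)×7/12
= 10 - 35/12 = 85/12

Expected net gain = $85/12 ≈ $7.08


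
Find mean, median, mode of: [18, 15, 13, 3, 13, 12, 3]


Sorted: [3, 3, 12, 13, 13, 15, 18]
Mean = 77/7 = 11
Median = 13
Freq: {18: 1, 15: 1, 13: 2, 3: 2, 12: 1}
Mode: [3, 13]

Mean=11, Median=13, Mode=[3, 13]


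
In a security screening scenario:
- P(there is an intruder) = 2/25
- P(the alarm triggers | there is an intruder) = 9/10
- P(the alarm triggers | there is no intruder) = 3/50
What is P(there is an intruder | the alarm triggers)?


Using Bayes' theorem:
P(A|B) = P(B|A)·P(A) / P(B)

P(the alarm triggers) = 9/10 × 2/25 + 3/50 × 23/25
= 9/125 + 69/1250 = 159/1250

P(there is an intruder|the alarm triggers) = (9/125) / (159/1250) = 30/53

P(there is an intruder|the alarm triggers) = 30/53 ≈ 56.60%


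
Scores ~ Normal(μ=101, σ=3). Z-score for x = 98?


z = (x - μ)/σ = (98 - 101)/3 = -1.0

z = -1.0


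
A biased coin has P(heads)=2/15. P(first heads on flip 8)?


Geometric: P(X=8) = (1-p)^(k-1)×p = (13/15)^7×2/15 = 125497034/2562890625

P(X=8) = 125497034/2562890625 ≈ 4.90%


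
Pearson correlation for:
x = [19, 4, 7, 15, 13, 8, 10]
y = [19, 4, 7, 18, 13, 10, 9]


n=7, Σx=76, Σy=80, Σxy=1035, Σx²=984, Σy²=1100
r = (7×1035 - 76×80)/√((7×984 - 76²)(7×1100 - 80²))
= 1165/√(1112×1300) = 1165/√1445600 ≈ 1165/1202.3311 ≈ 0.9690

r ≈ 0.9690


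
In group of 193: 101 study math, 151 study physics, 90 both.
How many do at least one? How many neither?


|A∪B| = 101+151-90 = 162
Neither = 193-162 = 31

At least one: 162; Neither: 31


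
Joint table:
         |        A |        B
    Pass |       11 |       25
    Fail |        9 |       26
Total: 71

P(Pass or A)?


P(Pass∨A) = P(Pass) + P(A) - P(Pass∧A)
= (36 + 20 - 11)/71 = 45/71

P = 45/71 ≈ 63.38%


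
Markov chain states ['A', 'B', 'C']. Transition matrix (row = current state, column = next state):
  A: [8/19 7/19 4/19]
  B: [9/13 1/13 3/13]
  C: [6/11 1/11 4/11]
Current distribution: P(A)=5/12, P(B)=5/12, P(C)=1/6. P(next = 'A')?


P(next=A) = Σᵢ P(now=i)×P(i→A)
= 5/12×8/19 + 5/12×9/13 + 1/6×6/11
= 10/57 + 15/52 + 1/11 = 18089/32604

P = 18089/32604 ≈ 0.5548
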